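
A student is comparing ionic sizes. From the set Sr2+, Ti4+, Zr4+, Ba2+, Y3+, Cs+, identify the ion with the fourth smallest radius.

Sr2+

Electron counts and nuclear charges: Ti4+: 18 e⁻, Z=22, Zr4+: 36 e⁻, Z=40, Y3+: 36 e⁻, Z=39, Sr2+: 36 e⁻, Z=38, Ba2+: 54 e⁻, Z=56, Cs+: 54 e⁻, Z=55. Ti4+ < Zr4+ (same group, 1 shell fewer); Zr4+ < Y3+ (isoelectronic, higher Z=40 is smaller); Y3+ < Sr2+ (both 36 e⁻, Z=39>38); Sr2+ < Ba2+ (same group, period 5 vs 6); Ba2+ < Cs+ (isoelectronic, higher Z=56 is smaller).
That gives Ti4+ < Zr4+ < Y3+ < Sr2+ < Ba2+ < Cs+. From the smallest end, number 4 is Sr2+.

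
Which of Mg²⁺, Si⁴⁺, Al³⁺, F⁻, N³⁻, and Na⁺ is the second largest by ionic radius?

F⁻

Isoelectronic series (10 e⁻ each). Size is set by nuclear charge: more protons means a smaller ion. Si⁴⁺ (Z=14), Al³⁺ (Z=13), Mg²⁺ (Z=12), Na⁺ (Z=11), F⁻ (Z=9), N³⁻ (Z=7).
That gives Si⁴⁺ < Al³⁺ < Mg²⁺ < Na⁺ < F⁻ < N³⁻. From the largest end, number 2 is F⁻.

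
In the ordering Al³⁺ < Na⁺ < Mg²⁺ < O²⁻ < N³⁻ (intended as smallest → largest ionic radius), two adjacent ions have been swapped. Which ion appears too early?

Na⁺

The pair Na⁺, Mg²⁺ is the wrong way round — both have 10 electrons but Z(Mg)=12 > Z(Na)=11, so Mg²⁺ should be the smaller of the two. All other adjacent pairs agree with periodic trends, so Na⁺ is the misplaced ion.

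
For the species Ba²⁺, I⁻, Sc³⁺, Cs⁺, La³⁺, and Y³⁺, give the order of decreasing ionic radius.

I⁻ > Cs⁺ > Ba²⁺ > La³⁺ > Y³⁺ > Sc³⁺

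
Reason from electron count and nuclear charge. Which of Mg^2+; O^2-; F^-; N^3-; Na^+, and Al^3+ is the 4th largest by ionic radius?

Na^+

Isoelectronic series (10 e⁻ each). Size is set by nuclear charge: more protons means a smaller ion. Al^3+ (Z=13), Mg^2+ (Z=12), Na^+ (Z=11), F^- (Z=9), O^2- (Z=8), N^3- (Z=7).
Full ascending order: Al^3+ < Mg^2+ < Na^+ < F^- < O^2- < N^3-. Counting from the largest, position 4 is Na^+.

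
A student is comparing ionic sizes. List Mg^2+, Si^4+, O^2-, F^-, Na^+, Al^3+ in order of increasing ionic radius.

These species are isoelectronic with 10 electrons. The only difference is the number of protons: Si^4+ (Z=14), Al^3+ (Z=13), Mg^2+ (Z=12), Na^+ (Z=11), F^- (Z=9), O^2- (Z=8). The strongest nuclear pull (Si^4+) gives the smallest ion.

Si^4+ < Al^3+ < Mg^2+ < Na^+ < F^- < O^2-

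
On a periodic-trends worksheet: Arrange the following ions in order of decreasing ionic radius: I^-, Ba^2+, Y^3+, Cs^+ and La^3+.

I^- > Cs^+ > Ba^2+ > La^3+ > Y^3+

Work out protons and electrons: Y^3+ (Z=39, 36 e⁻), La^3+ (Z=57, 54 e⁻), Ba^2+ (Z=56, 54 e⁻), Cs^+ (Z=55, 54 e⁻), I^- (Z=53, 54 e⁻). Y^3+ < La^3+ (same group, 1 shell fewer); La^3+ < Ba^2+ (isoelectronic, higher Z=57 is smaller); Ba^2+ < Cs^+ (isoelectronic, higher Z=56 is smaller); Cs^+ < I^- (both 54 e⁻, Z=55>53).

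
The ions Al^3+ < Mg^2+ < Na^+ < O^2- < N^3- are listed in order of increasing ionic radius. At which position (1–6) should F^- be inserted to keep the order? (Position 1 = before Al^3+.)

These species are isoelectronic with 10 electrons. The only difference is the number of protons: Al^3+ (Z=13), Mg^2+ (Z=12), Na^+ (Z=11), F^- (Z=9), O^2- (Z=8), N^3- (Z=7). The strongest nuclear pull (Al^3+) gives the smallest ion.
The complete sequence is Al^3+ < Mg^2+ < Na^+ < F^- < O^2- < N^3-. F^- sits at position 4.

4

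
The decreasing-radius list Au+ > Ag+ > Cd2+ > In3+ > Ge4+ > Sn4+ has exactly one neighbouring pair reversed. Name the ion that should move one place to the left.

Compare adjacent ions: both in group 14 with the same charge; Ge4+ (period 4) has the smaller radius — yet in this decreasing list Ge4+ sits before Sn4+. Nothing else is reversed, so Sn4+ should move one place to the left.

Sn4+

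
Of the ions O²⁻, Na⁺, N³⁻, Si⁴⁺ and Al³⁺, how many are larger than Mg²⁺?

Each ion has 10 electrons. The ranking follows nuclear charge in reverse — greater Z gives a smaller radius. Si⁴⁺ (Z=14), Al³⁺ (Z=13), Mg²⁺ (Z=12), Na⁺ (Z=11), O²⁻ (Z=8), N³⁻ (Z=7).
Ordering all of them (including Mg²⁺) by radius gives Si⁴⁺ < Al³⁺ < Mg²⁺ < Na⁺ < O²⁻ < N³⁻. Count: 3.

3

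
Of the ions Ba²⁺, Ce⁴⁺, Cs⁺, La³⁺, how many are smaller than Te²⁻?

4

These species are isoelectronic with 54 electrons. The only difference is the number of protons: Ce⁴⁺ (Z=58), La³⁺ (Z=57), Ba²⁺ (Z=56), Cs⁺ (Z=55), Te²⁻ (Z=52). The strongest nuclear pull (Ce⁴⁺) gives the smallest ion.
Overall: Ce⁴⁺ < La³⁺ < Ba²⁺ < Cs⁺ < Te²⁻. Te²⁻ has 4 below it and 0 above. So 4 are smaller.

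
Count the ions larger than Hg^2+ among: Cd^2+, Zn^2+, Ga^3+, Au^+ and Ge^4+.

1

Tabulating Z and e⁻: Ge^4+: 28 e⁻, Z=32, Ga^3+: 28 e⁻, Z=31, Zn^2+: 28 e⁻, Z=30, Cd^2+: 46 e⁻, Z=48, Hg^2+: 78 e⁻, Z=80, Au^+: 78 e⁻, Z=79. Ge^4+ < Ga^3+ (both 28 e⁻, Z=32>31); Ga^3+ < Zn^2+ (isoelectronic, higher Z=31 is smaller); Zn^2+ < Cd^2+ (same group, 1 shell fewer); Cd^2+ < Hg^2+ (same group, 1 shell fewer); Hg^2+ < Au^+ (both 78 e⁻, Z=80>79).
Ordering all of them (including Hg^2+) by radius gives Ge^4+ < Ga^3+ < Zn^2+ < Cd^2+ < Hg^2+ < Au^+. So 1 is larger.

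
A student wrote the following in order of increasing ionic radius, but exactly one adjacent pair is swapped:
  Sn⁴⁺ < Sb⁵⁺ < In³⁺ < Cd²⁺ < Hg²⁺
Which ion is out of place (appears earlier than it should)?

Check each adjacent pair. Sn⁴⁺ and Sb⁵⁺ are reversed: they are isoelectronic (46 e⁻) and Sb has more protons than Sn (51 vs 50), making Sb⁵⁺ smaller. No other neighbouring pair contradicts the periodic trends, so Sn⁴⁺ is the ion listed too early.

Sn⁴⁺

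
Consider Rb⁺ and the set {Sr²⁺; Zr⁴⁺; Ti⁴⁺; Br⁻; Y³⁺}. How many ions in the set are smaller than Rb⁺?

Tabulating Z and e⁻: Ti⁴⁺ (Z=22, 18 e⁻), Zr⁴⁺ (Z=40, 36 e⁻), Y³⁺ (Z=39, 36 e⁻), Sr²⁺ (Z=38, 36 e⁻), Rb⁺ (Z=37, 36 e⁻), Br⁻ (Z=35, 36 e⁻). Ti⁴⁺ < Zr⁴⁺ (same group, period 4 vs 5); Zr⁴⁺ < Y³⁺ (both 36 e⁻, Z=40>39); Y³⁺ < Sr²⁺ (both 36 e⁻, Z=39>38); Sr²⁺ < Rb⁺ (isoelectronic, higher Z=38 is smaller); Rb⁺ < Br⁻ (isoelectronic, higher Z=37 is smaller).
Placing each against Rb⁺: smaller — Ti⁴⁺, Zr⁴⁺, Y³⁺, Sr²⁺; larger — Br⁻. So 4 are smaller.

4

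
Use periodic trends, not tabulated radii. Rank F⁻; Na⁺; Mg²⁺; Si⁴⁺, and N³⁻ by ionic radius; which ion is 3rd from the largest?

Na⁺

Isoelectronic series (10 e⁻ each). Size is set by nuclear charge: more protons means a smaller ion. Si⁴⁺ (Z=14), Mg²⁺ (Z=12), Na⁺ (Z=11), F⁻ (Z=9), N³⁻ (Z=7).
Full ascending order: Si⁴⁺ < Mg²⁺ < Na⁺ < F⁻ < N³⁻. Counting from the largest, position 3 is Na⁺.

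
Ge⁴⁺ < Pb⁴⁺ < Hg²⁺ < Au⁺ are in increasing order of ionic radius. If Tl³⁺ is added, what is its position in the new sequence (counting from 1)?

3

Tabulating Z and e⁻: Ge⁴⁺: 28 e⁻, Z=32, Pb⁴⁺: 78 e⁻, Z=82, Tl³⁺: 78 e⁻, Z=81, Hg²⁺: 78 e⁻, Z=80, Au⁺: 78 e⁻, Z=79. Ge⁴⁺ < Pb⁴⁺ (same group, period 4 vs 6); Pb⁴⁺ < Tl³⁺ (both 78 e⁻, Z=82>81); Tl³⁺ < Hg²⁺ (both 78 e⁻, Z=81>80); Hg²⁺ < Au⁺ (isoelectronic, higher Z=80 is smaller).
The complete sequence is Ge⁴⁺ < Pb⁴⁺ < Tl³⁺ < Hg²⁺ < Au⁺. Tl³⁺ sits at position 3.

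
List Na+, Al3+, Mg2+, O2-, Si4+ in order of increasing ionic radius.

Si4+ < Al3+ < Mg2+ < Na+ < O2-

These species are isoelectronic with 10 electrons. The only difference is the number of protons: Si4+ (Z=14), Al3+ (Z=13), Mg2+ (Z=12), Na+ (Z=11), O2- (Z=8). The strongest nuclear pull (Si4+) gives the smallest ion.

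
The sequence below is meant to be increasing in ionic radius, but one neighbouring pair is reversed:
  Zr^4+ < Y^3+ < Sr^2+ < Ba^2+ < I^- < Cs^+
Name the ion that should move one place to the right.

I^-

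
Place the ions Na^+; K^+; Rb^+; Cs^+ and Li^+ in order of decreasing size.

Same group, same charge. Going down the group adds an extra shell of electrons, so the ion gets larger: Li^+ is highest in the group and smallest.

Cs^+ > Rb^+ > K^+ > Na^+ > Li^+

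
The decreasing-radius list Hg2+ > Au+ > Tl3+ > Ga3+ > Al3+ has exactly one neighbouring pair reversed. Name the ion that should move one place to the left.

Au+

Check each adjacent pair. Hg2+ and Au+ are reversed: they are isoelectronic (78 e⁻) and Hg has more protons than Au (80 vs 79), making Hg2+ smaller. No other neighbouring pair contradicts the periodic trends, so Au+ is the ion listed too late.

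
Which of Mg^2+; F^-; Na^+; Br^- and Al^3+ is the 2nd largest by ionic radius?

Electron counts and nuclear charges: Al^3+ has 10 e⁻ (Z=13), Mg^2+ has 10 e⁻ (Z=12), Na^+ has 10 e⁻ (Z=11), F^- has 10 e⁻ (Z=9), Br^- has 36 e⁻ (Z=35). Al^3+ < Mg^2+ (both 10 e⁻, Z=13>12); Mg^2+ < Na^+ (both 10 e⁻, Z=12>11); Na^+ < F^- (isoelectronic, higher Z=11 is smaller); F^- < Br^- (same group, period 2 vs 4).
That gives Al^3+ < Mg^2+ < Na^+ < F^- < Br^-. From the largest end, number 2 is F^-.

F^-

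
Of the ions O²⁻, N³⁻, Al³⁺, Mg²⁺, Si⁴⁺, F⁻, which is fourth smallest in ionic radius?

Each ion has 10 electrons. The ranking follows nuclear charge in reverse — greater Z gives a smaller radius. Si⁴⁺ (Z=14), Al³⁺ (Z=13), Mg²⁺ (Z=12), F⁻ (Z=9), O²⁻ (Z=8), N³⁻ (Z=7).
Ordering: Si⁴⁺ < Al³⁺ < Mg²⁺ < F⁻ < O²⁻ < N³⁻. The fourth smallest is F⁻.

F⁻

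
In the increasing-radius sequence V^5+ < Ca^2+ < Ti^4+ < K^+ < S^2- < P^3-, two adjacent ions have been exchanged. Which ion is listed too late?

Check each adjacent pair. Ca^2+ and Ti^4+ are reversed: both have 18 electrons but Z(Ti)=22 > Z(Ca)=20, so Ti^4+ should be the smaller of the two. No other neighbouring pair contradicts the periodic trends, so Ti^4+ is the ion listed too late.

Ti^4+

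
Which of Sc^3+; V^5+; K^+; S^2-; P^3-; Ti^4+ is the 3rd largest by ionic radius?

K^+

These species are isoelectronic with 18 electrons. The only difference is the number of protons: V^5+ (Z=23), Ti^4+ (Z=22), Sc^3+ (Z=21), K^+ (Z=19), S^2- (Z=16), P^3- (Z=15). The strongest nuclear pull (V^5+) gives the smallest ion.
Full ascending order: V^5+ < Ti^4+ < Sc^3+ < K^+ < S^2- < P^3-. Counting from the largest, position 3 is K^+.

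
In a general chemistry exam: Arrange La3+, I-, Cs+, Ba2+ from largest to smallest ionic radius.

Each ion has 54 electrons. The ranking follows nuclear charge in reverse — greater Z gives a smaller radius. La3+ (Z=57), Ba2+ (Z=56), Cs+ (Z=55), I- (Z=53).

I- > Cs+ > Ba2+ > La3+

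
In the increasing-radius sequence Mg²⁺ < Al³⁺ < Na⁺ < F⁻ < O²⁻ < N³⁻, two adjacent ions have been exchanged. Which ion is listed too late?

Scanning neighbour by neighbour, only Mg²⁺/Al³⁺ violates a trend: both have 10 electrons but Z(Al)=13 > Z(Mg)=12, so Al³⁺ should be the smaller of the two. That makes Al³⁺ the one sitting a position late relative to where it belongs.

Al³⁺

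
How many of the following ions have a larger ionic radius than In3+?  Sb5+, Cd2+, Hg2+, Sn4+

Work out protons and electrons: Sb5+: 46 e⁻, Z=51, Sn4+: 46 e⁻, Z=50, In3+: 46 e⁻, Z=49, Cd2+: 46 e⁻, Z=48, Hg2+: 78 e⁻, Z=80. Sb5+ < Sn4+ (isoelectronic, higher Z=51 is smaller); Sn4+ < In3+ (isoelectronic, higher Z=50 is smaller); In3+ < Cd2+ (isoelectronic, higher Z=49 is smaller); Cd2+ < Hg2+ (same group, 1 shell fewer).
Ordering all of them (including In3+) by radius gives Sb5+ < Sn4+ < In3+ < Cd2+ < Hg2+. Count: 2.

2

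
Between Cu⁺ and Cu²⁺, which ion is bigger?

These are all Cu ions. Removing more electrons (higher positive charge) pulls the remaining electrons in closer, so Cu²⁺ is smallest and Cu⁺ is largest.

Cu⁺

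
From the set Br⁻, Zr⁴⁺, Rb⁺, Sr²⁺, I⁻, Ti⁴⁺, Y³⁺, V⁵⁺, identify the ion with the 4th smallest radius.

Y³⁺

V⁵⁺: 18 e⁻, Z=23, Ti⁴⁺: 18 e⁻, Z=22, Zr⁴⁺: 36 e⁻, Z=40, Y³⁺: 36 e⁻, Z=39, Sr²⁺: 36 e⁻, Z=38, Rb⁺: 36 e⁻, Z=37, Br⁻: 36 e⁻, Z=35, I⁻: 54 e⁻, Z=53. V⁵⁺ < Ti⁴⁺ (isoelectronic, higher Z=23 is smaller); Ti⁴⁺ < Zr⁴⁺ (same group, period 4 vs 5); Zr⁴⁺ < Y³⁺ (both 36 e⁻, Z=40>39); Y³⁺ < Sr²⁺ (both 36 e⁻, Z=39>38); Sr²⁺ < Rb⁺ (isoelectronic, higher Z=38 is smaller); Rb⁺ < Br⁻ (both 36 e⁻, Z=37>35); Br⁻ < I⁻ (same group, period 4 vs 5).
So the order is V⁵⁺ < Ti⁴⁺ < Zr⁴⁺ < Y³⁺ < Sr²⁺ < Rb⁺ < Br⁻ < I⁻; the 4th-smallest ion is Y³⁺.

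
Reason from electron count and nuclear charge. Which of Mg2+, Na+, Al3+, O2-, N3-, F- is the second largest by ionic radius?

O2-

These species are isoelectronic with 10 electrons. The only difference is the number of protons: Al3+ (Z=13), Mg2+ (Z=12), Na+ (Z=11), F- (Z=9), O2- (Z=8), N3- (Z=7). The strongest nuclear pull (Al3+) gives the smallest ion.
Ordering: Al3+ < Mg2+ < Na+ < F- < O2- < N3-. The second largest is O2-.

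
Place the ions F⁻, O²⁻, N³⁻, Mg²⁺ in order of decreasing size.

N³⁻ > O²⁻ > F⁻ > Mg²⁺

These species are isoelectronic with 10 electrons. The only difference is the number of protons: Mg²⁺ (Z=12), F⁻ (Z=9), O²⁻ (Z=8), N³⁻ (Z=7). The strongest nuclear pull (Mg²⁺) gives the smallest ion.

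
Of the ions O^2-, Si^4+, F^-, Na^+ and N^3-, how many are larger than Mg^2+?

These species are isoelectronic with 10 electrons. The only difference is the number of protons: Si^4+ (Z=14), Mg^2+ (Z=12), Na^+ (Z=11), F^- (Z=9), O^2- (Z=8), N^3- (Z=7). The strongest nuclear pull (Si^4+) gives the smallest ion.
Overall: Si^4+ < Mg^2+ < Na^+ < F^- < O^2- < N^3-. Mg^2+ has 1 below it and 4 above. That's 4.

4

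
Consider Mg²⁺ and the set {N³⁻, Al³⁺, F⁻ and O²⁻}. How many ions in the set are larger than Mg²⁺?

3

These species are isoelectronic with 10 electrons. The only difference is the number of protons: Al³⁺ (Z=13), Mg²⁺ (Z=12), F⁻ (Z=9), O²⁻ (Z=8), N³⁻ (Z=7). The strongest nuclear pull (Al³⁺) gives the smallest ion.
Overall: Al³⁺ < Mg²⁺ < F⁻ < O²⁻ < N³⁻. Mg²⁺ has 1 below it and 3 above. That's 3.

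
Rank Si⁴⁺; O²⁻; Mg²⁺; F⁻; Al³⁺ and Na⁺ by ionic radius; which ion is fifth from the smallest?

Each ion has 10 electrons. The ranking follows nuclear charge in reverse — greater Z gives a smaller radius. Si⁴⁺ (Z=14), Al³⁺ (Z=13), Mg²⁺ (Z=12), Na⁺ (Z=11), F⁻ (Z=9), O²⁻ (Z=8).
Ordering: Si⁴⁺ < Al³⁺ < Mg²⁺ < Na⁺ < F⁻ < O²⁻. The fifth smallest is F⁻.

F⁻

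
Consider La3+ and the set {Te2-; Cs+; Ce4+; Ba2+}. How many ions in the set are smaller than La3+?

Each ion has 54 electrons. The ranking follows nuclear charge in reverse — greater Z gives a smaller radius. Ce4+ (Z=58), La3+ (Z=57), Ba2+ (Z=56), Cs+ (Z=55), Te2- (Z=52).
Relative to La3+, the ions that are smaller are Ce4+. That's 1.

1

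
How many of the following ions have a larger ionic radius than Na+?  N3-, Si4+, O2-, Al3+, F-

3

Each ion has 10 electrons. The ranking follows nuclear charge in reverse — greater Z gives a smaller radius. Si4+ (Z=14), Al3+ (Z=13), Na+ (Z=11), F- (Z=9), O2- (Z=8), N3- (Z=7).
Ordering all of them (including Na+) by radius gives Si4+ < Al3+ < Na+ < F- < O2- < N3-. Count: 3.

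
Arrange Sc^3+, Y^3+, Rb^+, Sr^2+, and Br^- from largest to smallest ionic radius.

Br^- > Rb^+ > Sr^2+ > Y^3+ > Sc^3+

Work out protons and electrons: Sc^3+: 18 e⁻, Z=21, Y^3+: 36 e⁻, Z=39, Sr^2+: 36 e⁻, Z=38, Rb^+: 36 e⁻, Z=37, Br^-: 36 e⁻, Z=35. Sc^3+ < Y^3+ (same group, period 4 vs 5); Y^3+ < Sr^2+ (isoelectronic, higher Z=39 is smaller); Sr^2+ < Rb^+ (both 36 e⁻, Z=38>37); Rb^+ < Br^- (both 36 e⁻, Z=37>35).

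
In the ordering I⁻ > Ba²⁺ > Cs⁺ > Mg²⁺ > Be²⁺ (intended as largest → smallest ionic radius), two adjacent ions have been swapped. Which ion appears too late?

Cs⁺

The pair Ba²⁺, Cs⁺ is the wrong way round — they are isoelectronic (54 e⁻) and Ba has more protons than Cs (56 vs 55), making Ba²⁺ smaller. All other adjacent pairs agree with periodic trends, so Cs⁺ is the misplaced ion.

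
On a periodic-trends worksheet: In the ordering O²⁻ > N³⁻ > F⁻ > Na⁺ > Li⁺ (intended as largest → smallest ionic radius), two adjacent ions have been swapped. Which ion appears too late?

N³⁻

Check each adjacent pair. O²⁻ and N³⁻ are reversed: O²⁻ and N³⁻ share 10 electrons; the higher nuclear charge on O (Z=8) contracts it more, so O²⁻ < N³⁻. No other neighbouring pair contradicts the periodic trends, so N³⁻ is the ion listed too late.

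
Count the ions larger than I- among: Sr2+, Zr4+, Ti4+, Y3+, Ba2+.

Ti4+: 18 e⁻, Z=22, Zr4+: 36 e⁻, Z=40, Y3+: 36 e⁻, Z=39, Sr2+: 36 e⁻, Z=38, Ba2+: 54 e⁻, Z=56, I-: 54 e⁻, Z=53. Ti4+ < Zr4+ (same group, 1 shell fewer); Zr4+ < Y3+ (isoelectronic, higher Z=40 is smaller); Y3+ < Sr2+ (both 36 e⁻, Z=39>38); Sr2+ < Ba2+ (same group, period 5 vs 6); Ba2+ < I- (both 54 e⁻, Z=56>53).
Ordering all of them (including I-) by radius gives Ti4+ < Zr4+ < Y3+ < Sr2+ < Ba2+ < I-. Count: 0.

0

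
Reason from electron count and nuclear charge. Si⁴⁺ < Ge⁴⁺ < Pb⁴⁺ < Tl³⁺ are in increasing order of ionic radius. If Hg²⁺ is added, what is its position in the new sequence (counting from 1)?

5

Electron counts and nuclear charges: Si⁴⁺ (Z=14, 10 e⁻), Ge⁴⁺ (Z=32, 28 e⁻), Pb⁴⁺ (Z=82, 78 e⁻), Tl³⁺ (Z=81, 78 e⁻), Hg²⁺ (Z=80, 78 e⁻). Si⁴⁺ < Ge⁴⁺ (same group, 1 shell fewer); Ge⁴⁺ < Pb⁴⁺ (same group, period 4 vs 6); Pb⁴⁺ < Tl³⁺ (both 78 e⁻, Z=82>81); Tl³⁺ < Hg²⁺ (isoelectronic, higher Z=81 is smaller).
Putting Hg²⁺ in gives Si⁴⁺ < Ge⁴⁺ < Pb⁴⁺ < Tl³⁺ < Hg²⁺; it lands at slot 5.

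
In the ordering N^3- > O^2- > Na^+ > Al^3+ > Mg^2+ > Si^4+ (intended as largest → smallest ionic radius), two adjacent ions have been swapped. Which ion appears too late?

Mg^2+

Scanning neighbour by neighbour, only Al^3+/Mg^2+ violates a trend: Al^3+ and Mg^2+ share 10 electrons; the higher nuclear charge on Al (Z=13) contracts it more, so Al^3+ < Mg^2+. That makes Mg^2+ the one sitting a position late relative to where it belongs.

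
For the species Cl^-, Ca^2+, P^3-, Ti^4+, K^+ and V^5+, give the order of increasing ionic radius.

V^5+ < Ti^4+ < Ca^2+ < K^+ < Cl^- < P^3-

These species are isoelectronic with 18 electrons. The only difference is the number of protons: V^5+ (Z=23), Ti^4+ (Z=22), Ca^2+ (Z=20), K^+ (Z=19), Cl^- (Z=17), P^3- (Z=15). The strongest nuclear pull (V^5+) gives the smallest ion.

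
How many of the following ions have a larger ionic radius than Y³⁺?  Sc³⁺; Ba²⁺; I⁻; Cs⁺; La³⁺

Tabulating Z and e⁻: Sc³⁺: 18 e⁻, Z=21, Y³⁺: 36 e⁻, Z=39, La³⁺: 54 e⁻, Z=57, Ba²⁺: 54 e⁻, Z=56, Cs⁺: 54 e⁻, Z=55, I⁻: 54 e⁻, Z=53. Sc³⁺ < Y³⁺ (same group, period 4 vs 5); Y³⁺ < La³⁺ (same group, period 5 vs 6); La³⁺ < Ba²⁺ (isoelectronic, higher Z=57 is smaller); Ba²⁺ < Cs⁺ (both 54 e⁻, Z=56>55); Cs⁺ < I⁻ (isoelectronic, higher Z=55 is smaller).
Relative to Y³⁺, the ions that are larger are La³⁺, Ba²⁺, Cs⁺, I⁻. That's 4.

4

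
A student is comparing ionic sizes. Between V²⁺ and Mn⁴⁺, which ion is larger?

V²⁺

These species are isoelectronic with 21 electrons. The only difference is the number of protons: Mn⁴⁺ (Z=25), V²⁺ (Z=23). The strongest nuclear pull (Mn⁴⁺) gives the smallest ion.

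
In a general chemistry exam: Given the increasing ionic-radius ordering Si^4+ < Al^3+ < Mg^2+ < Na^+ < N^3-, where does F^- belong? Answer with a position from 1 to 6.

5

Each ion has 10 electrons. The ranking follows nuclear charge in reverse — greater Z gives a smaller radius. Si^4+ (Z=14), Al^3+ (Z=13), Mg^2+ (Z=12), Na^+ (Z=11), F^- (Z=9), N^3- (Z=7).
With F^- included the full order is Si^4+ < Al^3+ < Mg^2+ < Na^+ < F^- < N^3-, so it takes position 5.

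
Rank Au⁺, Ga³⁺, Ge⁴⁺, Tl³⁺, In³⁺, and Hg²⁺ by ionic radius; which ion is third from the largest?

Tabulating Z and e⁻: Ge⁴⁺ (Z=32, 28 e⁻), Ga³⁺ (Z=31, 28 e⁻), In³⁺ (Z=49, 46 e⁻), Tl³⁺ (Z=81, 78 e⁻), Hg²⁺ (Z=80, 78 e⁻), Au⁺ (Z=79, 78 e⁻). Ge⁴⁺ < Ga³⁺ (both 28 e⁻, Z=32>31); Ga³⁺ < In³⁺ (same group, period 4 vs 5); In³⁺ < Tl³⁺ (same group, 1 shell fewer); Tl³⁺ < Hg²⁺ (both 78 e⁻, Z=81>80); Hg²⁺ < Au⁺ (isoelectronic, higher Z=80 is smaller).
That gives Ge⁴⁺ < Ga³⁺ < In³⁺ < Tl³⁺ < Hg²⁺ < Au⁺. From the largest end, number 3 is Tl³⁺.

Tl³⁺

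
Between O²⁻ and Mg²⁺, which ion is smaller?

Mg²⁺

These species are isoelectronic with 10 electrons. The only difference is the number of protons: Mg²⁺ (Z=12), O²⁻ (Z=8). The strongest nuclear pull (Mg²⁺) gives the smallest ion.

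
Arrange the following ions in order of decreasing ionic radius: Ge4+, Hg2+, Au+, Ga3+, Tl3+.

Work out protons and electrons: Ge4+: 28 e⁻, Z=32, Ga3+: 28 e⁻, Z=31, Tl3+: 78 e⁻, Z=81, Hg2+: 78 e⁻, Z=80, Au+: 78 e⁻, Z=79. Ge4+ < Ga3+ (isoelectronic, higher Z=32 is smaller); Ga3+ < Tl3+ (same group, period 4 vs 6); Tl3+ < Hg2+ (both 78 e⁻, Z=81>80); Hg2+ < Au+ (both 78 e⁻, Z=80>79).

Au+ > Hg2+ > Tl3+ > Ga3+ > Ge4+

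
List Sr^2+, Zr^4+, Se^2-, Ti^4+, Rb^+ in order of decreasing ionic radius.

Tabulating Z and e⁻: Ti^4+: 18 e⁻, Z=22, Zr^4+: 36 e⁻, Z=40, Sr^2+: 36 e⁻, Z=38, Rb^+: 36 e⁻, Z=37, Se^2-: 36 e⁻, Z=34. Ti^4+ < Zr^4+ (same group, period 4 vs 5); Zr^4+ < Sr^2+ (isoelectronic, higher Z=40 is smaller); Sr^2+ < Rb^+ (both 36 e⁻, Z=38>37); Rb^+ < Se^2- (isoelectronic, higher Z=37 is smaller).

Se^2- > Rb^+ > Sr^2+ > Zr^4+ > Ti^4+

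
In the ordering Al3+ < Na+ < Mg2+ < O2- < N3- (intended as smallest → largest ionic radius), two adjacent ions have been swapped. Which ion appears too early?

Na+

Check each adjacent pair. Na+ and Mg2+ are reversed: both have 10 electrons but Z(Mg)=12 > Z(Na)=11, so Mg2+ should be the smaller of the two. No other neighbouring pair contradicts the periodic trends, so Na+ is the ion listed too early.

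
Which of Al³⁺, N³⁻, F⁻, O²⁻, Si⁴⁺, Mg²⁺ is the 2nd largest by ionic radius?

O²⁻

All of these have 10 electrons (isoelectronic). With the same electron cloud, the ion with the most protons pulls it in tightest. Nuclear charges: Si⁴⁺ (Z=14), Al³⁺ (Z=13), Mg²⁺ (Z=12), F⁻ (Z=9), O²⁻ (Z=8), N³⁻ (Z=7). Highest Z is smallest.
Full ascending order: Si⁴⁺ < Al³⁺ < Mg²⁺ < F⁻ < O²⁻ < N³⁻. Counting from the largest, position 2 is O²⁻.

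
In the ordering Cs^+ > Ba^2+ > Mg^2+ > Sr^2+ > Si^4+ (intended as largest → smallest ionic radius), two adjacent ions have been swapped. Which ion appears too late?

Scanning neighbour by neighbour, only Mg^2+/Sr^2+ violates a trend: same group and charge — period 3 sits above period 5, so Mg^2+ is smaller. That makes Sr^2+ the one sitting a position late relative to where it belongs.

Sr^2+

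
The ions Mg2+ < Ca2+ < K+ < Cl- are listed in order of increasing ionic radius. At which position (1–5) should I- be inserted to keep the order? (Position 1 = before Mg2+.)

5

Electron counts and nuclear charges: Mg2+ has 10 e⁻ (Z=12), Ca2+ has 18 e⁻ (Z=20), K+ has 18 e⁻ (Z=19), Cl- has 18 e⁻ (Z=17), I- has 54 e⁻ (Z=53). Mg2+ < Ca2+ (same group, period 3 vs 4); Ca2+ < K+ (both 18 e⁻, Z=20>19); K+ < Cl- (isoelectronic, higher Z=19 is smaller); Cl- < I- (same group, period 3 vs 5).
Merged order: Mg2+ < Ca2+ < K+ < Cl- < I- — I- is number 5.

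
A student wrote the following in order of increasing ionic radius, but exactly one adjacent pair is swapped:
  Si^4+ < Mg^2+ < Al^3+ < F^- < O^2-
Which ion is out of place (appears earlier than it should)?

Mg^2+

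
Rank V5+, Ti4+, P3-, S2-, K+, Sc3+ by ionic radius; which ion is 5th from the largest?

Ti4+

All of these have 18 electrons (isoelectronic). With the same electron cloud, the ion with the most protons pulls it in tightest. Nuclear charges: V5+ (Z=23), Ti4+ (Z=22), Sc3+ (Z=21), K+ (Z=19), S2- (Z=16), P3- (Z=15). Highest Z is smallest.
That gives V5+ < Ti4+ < Sc3+ < K+ < S2- < P3-. From the largest end, number 5 is Ti4+.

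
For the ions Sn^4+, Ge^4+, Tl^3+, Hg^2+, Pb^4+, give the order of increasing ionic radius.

Ge^4+ < Sn^4+ < Pb^4+ < Tl^3+ < Hg^2+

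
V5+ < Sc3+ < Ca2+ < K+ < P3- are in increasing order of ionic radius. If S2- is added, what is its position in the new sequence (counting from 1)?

These species are isoelectronic with 18 electrons. The only difference is the number of protons: V5+ (Z=23), Sc3+ (Z=21), Ca2+ (Z=20), K+ (Z=19), S2- (Z=16), P3- (Z=15). The strongest nuclear pull (V5+) gives the smallest ion.
With S2- included the full order is V5+ < Sc3+ < Ca2+ < K+ < S2- < P3-, so it takes position 5.

5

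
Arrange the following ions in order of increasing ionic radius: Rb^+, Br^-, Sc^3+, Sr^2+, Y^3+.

Sc^3+ < Y^3+ < Sr^2+ < Rb^+ < Br^-

Sc^3+: 18 e⁻, Z=21, Y^3+: 36 e⁻, Z=39, Sr^2+: 36 e⁻, Z=38, Rb^+: 36 e⁻, Z=37, Br^-: 36 e⁻, Z=35. Sc^3+ < Y^3+ (same group, 1 shell fewer); Y^3+ < Sr^2+ (isoelectronic, higher Z=39 is smaller); Sr^2+ < Rb^+ (both 36 e⁻, Z=38>37); Rb^+ < Br^- (isoelectronic, higher Z=37 is smaller).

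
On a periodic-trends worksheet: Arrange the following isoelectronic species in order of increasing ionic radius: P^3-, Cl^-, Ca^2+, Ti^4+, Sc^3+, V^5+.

All of these have 18 electrons (isoelectronic). With the same electron cloud, the ion with the most protons pulls it in tightest. Nuclear charges: V^5+ (Z=23), Ti^4+ (Z=22), Sc^3+ (Z=21), Ca^2+ (Z=20), Cl^- (Z=17), P^3- (Z=15). Highest Z is smallest.

V^5+ < Ti^4+ < Sc^3+ < Ca^2+ < Cl^- < P^3-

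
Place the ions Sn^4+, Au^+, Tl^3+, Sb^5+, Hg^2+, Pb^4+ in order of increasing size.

Sb^5+ < Sn^4+ < Pb^4+ < Tl^3+ < Hg^2+ < Au^+

Electron counts and nuclear charges: Sb^5+ has 46 e⁻ (Z=51), Sn^4+ has 46 e⁻ (Z=50), Pb^4+ has 78 e⁻ (Z=82), Tl^3+ has 78 e⁻ (Z=81), Hg^2+ has 78 e⁻ (Z=80), Au^+ has 78 e⁻ (Z=79). Sb^5+ < Sn^4+ (isoelectronic, higher Z=51 is smaller); Sn^4+ < Pb^4+ (same group, period 5 vs 6); Pb^4+ < Tl^3+ (isoelectronic, higher Z=82 is smaller); Tl^3+ < Hg^2+ (isoelectronic, higher Z=81 is smaller); Hg^2+ < Au^+ (isoelectronic, higher Z=80 is smaller).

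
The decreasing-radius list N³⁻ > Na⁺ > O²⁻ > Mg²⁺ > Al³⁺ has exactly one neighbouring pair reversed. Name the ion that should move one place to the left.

O²⁻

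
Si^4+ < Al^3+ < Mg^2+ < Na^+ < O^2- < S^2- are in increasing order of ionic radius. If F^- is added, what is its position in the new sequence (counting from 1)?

5

First list Z and electron count for each: Si^4+: 10 e⁻, Z=14, Al^3+: 10 e⁻, Z=13, Mg^2+: 10 e⁻, Z=12, Na^+: 10 e⁻, Z=11, F^-: 10 e⁻, Z=9, O^2-: 10 e⁻, Z=8, S^2-: 18 e⁻, Z=16. Si^4+ < Al^3+ (isoelectronic, higher Z=14 is smaller); Al^3+ < Mg^2+ (isoelectronic, higher Z=13 is smaller); Mg^2+ < Na^+ (isoelectronic, higher Z=12 is smaller); Na^+ < F^- (isoelectronic, higher Z=11 is smaller); F^- < O^2- (isoelectronic, higher Z=9 is smaller); O^2- < S^2- (same group, 1 shell fewer).
The complete sequence is Si^4+ < Al^3+ < Mg^2+ < Na^+ < F^- < O^2- < S^2-. F^- sits at position 5.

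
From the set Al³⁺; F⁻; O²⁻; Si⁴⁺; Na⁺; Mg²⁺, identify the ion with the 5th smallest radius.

F⁻

All of these have 10 electrons (isoelectronic). With the same electron cloud, the ion with the most protons pulls it in tightest. Nuclear charges: Si⁴⁺ (Z=14), Al³⁺ (Z=13), Mg²⁺ (Z=12), Na⁺ (Z=11), F⁻ (Z=9), O²⁻ (Z=8). Highest Z is smallest.
Full ascending order: Si⁴⁺ < Al³⁺ < Mg²⁺ < Na⁺ < F⁻ < O²⁻. Counting from the smallest, position 5 is F⁻.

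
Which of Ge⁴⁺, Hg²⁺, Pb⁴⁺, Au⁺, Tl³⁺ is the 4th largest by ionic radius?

Pb⁴⁺

First list Z and electron count for each: Ge⁴⁺ (Z=32, 28 e⁻), Pb⁴⁺ (Z=82, 78 e⁻), Tl³⁺ (Z=81, 78 e⁻), Hg²⁺ (Z=80, 78 e⁻), Au⁺ (Z=79, 78 e⁻). Ge⁴⁺ < Pb⁴⁺ (same group, period 4 vs 6); Pb⁴⁺ < Tl³⁺ (both 78 e⁻, Z=82>81); Tl³⁺ < Hg²⁺ (isoelectronic, higher Z=81 is smaller); Hg²⁺ < Au⁺ (both 78 e⁻, Z=80>79).
So the order is Ge⁴⁺ < Pb⁴⁺ < Tl³⁺ < Hg²⁺ < Au⁺; the 4th-largest ion is Pb⁴⁺.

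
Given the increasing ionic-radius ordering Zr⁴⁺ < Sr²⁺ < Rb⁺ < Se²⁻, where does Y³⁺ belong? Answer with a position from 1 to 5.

Isoelectronic series (36 e⁻ each). Size is set by nuclear charge: more protons means a smaller ion. Zr⁴⁺ (Z=40), Y³⁺ (Z=39), Sr²⁺ (Z=38), Rb⁺ (Z=37), Se²⁻ (Z=34).
The complete sequence is Zr⁴⁺ < Y³⁺ < Sr²⁺ < Rb⁺ < Se²⁻. Y³⁺ sits at position 2.

2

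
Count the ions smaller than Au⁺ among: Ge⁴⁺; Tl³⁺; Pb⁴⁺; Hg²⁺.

4

Work out protons and electrons: Ge⁴⁺: 28 e⁻, Z=32, Pb⁴⁺: 78 e⁻, Z=82, Tl³⁺: 78 e⁻, Z=81, Hg²⁺: 78 e⁻, Z=80, Au⁺: 78 e⁻, Z=79. Ge⁴⁺ < Pb⁴⁺ (same group, period 4 vs 6); Pb⁴⁺ < Tl³⁺ (isoelectronic, higher Z=82 is smaller); Tl³⁺ < Hg²⁺ (isoelectronic, higher Z=81 is smaller); Hg²⁺ < Au⁺ (isoelectronic, higher Z=80 is smaller).
Ordering all of them (including Au⁺) by radius gives Ge⁴⁺ < Pb⁴⁺ < Tl³⁺ < Hg²⁺ < Au⁺. That's 4.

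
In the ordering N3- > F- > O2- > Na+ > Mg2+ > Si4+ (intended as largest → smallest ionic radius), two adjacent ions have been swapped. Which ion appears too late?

O2-

Scanning neighbour by neighbour, only F-/O2- violates a trend: they are isoelectronic (10 e⁻) and F has more protons than O (9 vs 8), making F- smaller. That makes O2- the one sitting a position late relative to where it belongs.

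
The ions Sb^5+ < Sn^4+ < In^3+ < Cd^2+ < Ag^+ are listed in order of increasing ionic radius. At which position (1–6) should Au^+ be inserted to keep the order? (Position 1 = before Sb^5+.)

Sb^5+: 46 e⁻, Z=51, Sn^4+: 46 e⁻, Z=50, In^3+: 46 e⁻, Z=49, Cd^2+: 46 e⁻, Z=48, Ag^+: 46 e⁻, Z=47, Au^+: 78 e⁻, Z=79. Sb^5+ < Sn^4+ (isoelectronic, higher Z=51 is smaller); Sn^4+ < In^3+ (both 46 e⁻, Z=50>49); In^3+ < Cd^2+ (both 46 e⁻, Z=49>48); Cd^2+ < Ag^+ (isoelectronic, higher Z=48 is smaller); Ag^+ < Au^+ (same group, period 5 vs 6).
The complete sequence is Sb^5+ < Sn^4+ < In^3+ < Cd^2+ < Ag^+ < Au^+. Au^+ sits at position 6.

6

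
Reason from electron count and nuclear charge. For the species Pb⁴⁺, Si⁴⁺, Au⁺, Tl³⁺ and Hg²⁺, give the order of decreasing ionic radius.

Work out protons and electrons: Si⁴⁺: 10 e⁻, Z=14, Pb⁴⁺: 78 e⁻, Z=82, Tl³⁺: 78 e⁻, Z=81, Hg²⁺: 78 e⁻, Z=80, Au⁺: 78 e⁻, Z=79. Si⁴⁺ < Pb⁴⁺ (same group, period 3 vs 6); Pb⁴⁺ < Tl³⁺ (isoelectronic, higher Z=82 is smaller); Tl³⁺ < Hg²⁺ (both 78 e⁻, Z=81>80); Hg²⁺ < Au⁺ (both 78 e⁻, Z=80>79).

Au⁺ > Hg²⁺ > Tl³⁺ > Pb⁴⁺ > Si⁴⁺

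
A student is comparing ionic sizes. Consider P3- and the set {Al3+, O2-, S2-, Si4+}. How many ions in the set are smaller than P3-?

4

Si4+ has 10 e⁻ (Z=14), Al3+ has 10 e⁻ (Z=13), O2- has 10 e⁻ (Z=8), S2- has 18 e⁻ (Z=16), P3- has 18 e⁻ (Z=15). Si4+ < Al3+ (both 10 e⁻, Z=14>13); Al3+ < O2- (isoelectronic, higher Z=13 is smaller); O2- < S2- (same group, 1 shell fewer); S2- < P3- (both 18 e⁻, Z=16>15).
Overall: Si4+ < Al3+ < O2- < S2- < P3-. P3- has 4 below it and 0 above. That's 4.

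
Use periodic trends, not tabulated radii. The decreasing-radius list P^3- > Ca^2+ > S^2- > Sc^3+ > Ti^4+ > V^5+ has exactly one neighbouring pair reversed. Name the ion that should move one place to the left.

Check each adjacent pair. Ca^2+ and S^2- are reversed: they are isoelectronic (18 e⁻) and Ca has more protons than S (20 vs 16), making Ca^2+ smaller. No other neighbouring pair contradicts the periodic trends, so S^2- is the ion listed too late.

S^2-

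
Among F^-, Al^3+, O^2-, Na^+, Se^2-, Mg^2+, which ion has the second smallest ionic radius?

Work out protons and electrons: Al^3+: 10 e⁻, Z=13, Mg^2+: 10 e⁻, Z=12, Na^+: 10 e⁻, Z=11, F^-: 10 e⁻, Z=9, O^2-: 10 e⁻, Z=8, Se^2-: 36 e⁻, Z=34. Al^3+ < Mg^2+ (both 10 e⁻, Z=13>12); Mg^2+ < Na^+ (both 10 e⁻, Z=12>11); Na^+ < F^- (isoelectronic, higher Z=11 is smaller); F^- < O^2- (isoelectronic, higher Z=9 is smaller); O^2- < Se^2- (same group, 2 shells fewer).
Ordering: Al^3+ < Mg^2+ < Na^+ < F^- < O^2- < Se^2-. The second smallest is Mg^2+.

Mg^2+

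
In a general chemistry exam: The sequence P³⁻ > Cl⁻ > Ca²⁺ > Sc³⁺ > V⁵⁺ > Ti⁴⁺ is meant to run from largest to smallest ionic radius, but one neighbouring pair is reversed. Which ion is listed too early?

V⁵⁺

Scanning neighbour by neighbour, only V⁵⁺/Ti⁴⁺ violates a trend: they are isoelectronic (18 e⁻) and V has more protons than Ti (23 vs 22), making V⁵⁺ smaller. That makes V⁵⁺ the one sitting a position early relative to where it belongs.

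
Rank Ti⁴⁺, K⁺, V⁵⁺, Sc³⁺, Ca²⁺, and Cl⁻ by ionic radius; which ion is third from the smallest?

Sc³⁺

Each ion has 18 electrons. The ranking follows nuclear charge in reverse — greater Z gives a smaller radius. V⁵⁺ (Z=23), Ti⁴⁺ (Z=22), Sc³⁺ (Z=21), Ca²⁺ (Z=20), K⁺ (Z=19), Cl⁻ (Z=17).
That gives V⁵⁺ < Ti⁴⁺ < Sc³⁺ < Ca²⁺ < K⁺ < Cl⁻. From the smallest end, number 3 is Sc³⁺.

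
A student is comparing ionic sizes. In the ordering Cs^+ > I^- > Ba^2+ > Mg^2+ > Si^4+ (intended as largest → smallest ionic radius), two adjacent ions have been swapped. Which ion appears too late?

The pair Cs^+, I^- is the wrong way round — both have 54 electrons but Z(Cs)=55 > Z(I)=53, so Cs^+ should be the smaller of the two. All other adjacent pairs agree with periodic trends, so I^- is the misplaced ion.

I^-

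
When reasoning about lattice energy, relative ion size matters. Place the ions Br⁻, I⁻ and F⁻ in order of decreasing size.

I⁻ > Br⁻ > F⁻

Same group, same charge. Going down the group adds an extra shell of electrons, so the ion gets larger: F⁻ is highest in the group and smallest.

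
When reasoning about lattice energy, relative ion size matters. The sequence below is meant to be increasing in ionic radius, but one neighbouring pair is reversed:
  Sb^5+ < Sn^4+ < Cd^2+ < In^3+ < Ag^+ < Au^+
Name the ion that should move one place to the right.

Compare adjacent ions: both have 46 electrons but Z(In)=49 > Z(Cd)=48, so In^3+ should be the smaller of the two — yet in this increasing list Cd^2+ sits before In^3+. Nothing else is reversed, so Cd^2+ should move one place to the right.

Cd^2+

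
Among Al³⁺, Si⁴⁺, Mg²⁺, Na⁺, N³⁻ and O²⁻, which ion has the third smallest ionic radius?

Mg²⁺

All of these have 10 electrons (isoelectronic). With the same electron cloud, the ion with the most protons pulls it in tightest. Nuclear charges: Si⁴⁺ (Z=14), Al³⁺ (Z=13), Mg²⁺ (Z=12), Na⁺ (Z=11), O²⁻ (Z=8), N³⁻ (Z=7). Highest Z is smallest.
So the order is Si⁴⁺ < Al³⁺ < Mg²⁺ < Na⁺ < O²⁻ < N³⁻; the 3rd-smallest ion is Mg²⁺.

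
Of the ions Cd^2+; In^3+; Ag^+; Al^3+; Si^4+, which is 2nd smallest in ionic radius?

Al^3+

Work out protons and electrons: Si^4+ (Z=14, 10 e⁻), Al^3+ (Z=13, 10 e⁻), In^3+ (Z=49, 46 e⁻), Cd^2+ (Z=48, 46 e⁻), Ag^+ (Z=47, 46 e⁻). Si^4+ < Al^3+ (both 10 e⁻, Z=14>13); Al^3+ < In^3+ (same group, 2 shells fewer); In^3+ < Cd^2+ (isoelectronic, higher Z=49 is smaller); Cd^2+ < Ag^+ (both 46 e⁻, Z=48>47).
Ordering: Si^4+ < Al^3+ < In^3+ < Cd^2+ < Ag^+. The 2nd smallest is Al^3+.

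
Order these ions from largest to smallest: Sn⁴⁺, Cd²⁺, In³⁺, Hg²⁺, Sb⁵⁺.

Sb⁵⁺ has 46 e⁻ (Z=51), Sn⁴⁺ has 46 e⁻ (Z=50), In³⁺ has 46 e⁻ (Z=49), Cd²⁺ has 46 e⁻ (Z=48), Hg²⁺ has 78 e⁻ (Z=80). Sb⁵⁺ < Sn⁴⁺ (isoelectronic, higher Z=51 is smaller); Sn⁴⁺ < In³⁺ (both 46 e⁻, Z=50>49); In³⁺ < Cd²⁺ (both 46 e⁻, Z=49>48); Cd²⁺ < Hg²⁺ (same group, 1 shell fewer).

Hg²⁺ > Cd²⁺ > In³⁺ > Sn⁴⁺ > Sb⁵⁺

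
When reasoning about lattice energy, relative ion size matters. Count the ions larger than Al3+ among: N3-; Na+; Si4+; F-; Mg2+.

4

These species are isoelectronic with 10 electrons. The only difference is the number of protons: Si4+ (Z=14), Al3+ (Z=13), Mg2+ (Z=12), Na+ (Z=11), F- (Z=9), N3- (Z=7). The strongest nuclear pull (Si4+) gives the smallest ion.
Relative to Al3+, the ions that are larger are Mg2+, Na+, F-, N3-. That's 4.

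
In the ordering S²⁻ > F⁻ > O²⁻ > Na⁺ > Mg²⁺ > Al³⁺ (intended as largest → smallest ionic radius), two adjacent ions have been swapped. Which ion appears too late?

O²⁻

Compare adjacent ions: they are isoelectronic (10 e⁻) and F has more protons than O (9 vs 8), making F⁻ smaller — yet in this decreasing list F⁻ sits before O²⁻. Nothing else is reversed, so O²⁻ should move one place to the left.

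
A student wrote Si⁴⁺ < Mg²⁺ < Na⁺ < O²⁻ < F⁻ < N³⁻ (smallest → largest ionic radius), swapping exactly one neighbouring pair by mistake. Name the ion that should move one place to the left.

Scanning neighbour by neighbour, only O²⁻/F⁻ violates a trend: F⁻ and O²⁻ share 10 electrons; the higher nuclear charge on F (Z=9) contracts it more, so F⁻ < O²⁻. That makes F⁻ the one sitting a position late relative to where it belongs.

F⁻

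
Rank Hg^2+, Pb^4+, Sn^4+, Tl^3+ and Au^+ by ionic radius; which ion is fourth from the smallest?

Hg^2+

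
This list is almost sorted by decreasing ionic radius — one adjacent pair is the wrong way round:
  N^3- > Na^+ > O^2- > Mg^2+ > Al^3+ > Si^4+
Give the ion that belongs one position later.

Na^+

Compare adjacent ions: Na^+ and O^2- share 10 electrons; the higher nuclear charge on Na (Z=11) contracts it more, so Na^+ < O^2- — yet in this decreasing list Na^+ sits before O^2-. Nothing else is reversed, so Na^+ should move one place to the right.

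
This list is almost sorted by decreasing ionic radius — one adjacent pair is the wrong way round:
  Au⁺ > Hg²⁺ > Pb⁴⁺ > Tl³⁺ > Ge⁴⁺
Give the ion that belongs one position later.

Pb⁴⁺

Check each adjacent pair. Pb⁴⁺ and Tl³⁺ are reversed: Pb⁴⁺ and Tl³⁺ share 78 electrons; the higher nuclear charge on Pb (Z=82) contracts it more, so Pb⁴⁺ < Tl³⁺. No other neighbouring pair contradicts the periodic trends, so Pb⁴⁺ is the ion listed too early.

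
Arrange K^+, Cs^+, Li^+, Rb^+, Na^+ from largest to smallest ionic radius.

These ions sit in one column with identical charge. Each step down the periodic table adds a principal shell, increasing the radius.

Cs^+ > Rb^+ > K^+ > Na^+ > Li^+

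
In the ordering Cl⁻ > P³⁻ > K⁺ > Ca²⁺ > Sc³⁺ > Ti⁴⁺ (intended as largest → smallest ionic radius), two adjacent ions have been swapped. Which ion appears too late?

P³⁻

Compare adjacent ions: Cl⁻ and P³⁻ share 18 electrons; the higher nuclear charge on Cl (Z=17) contracts it more, so Cl⁻ < P³⁻ — yet in this decreasing list Cl⁻ sits before P³⁻. Nothing else is reversed, so P³⁻ should move one place to the left.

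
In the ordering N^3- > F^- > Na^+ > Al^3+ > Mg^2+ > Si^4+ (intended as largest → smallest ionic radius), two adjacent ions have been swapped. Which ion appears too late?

Mg^2+

Compare adjacent ions: they are isoelectronic (10 e⁻) and Al has more protons than Mg (13 vs 12), making Al^3+ smaller — yet in this decreasing list Al^3+ sits before Mg^2+. Nothing else is reversed, so Mg^2+ should move one place to the left.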